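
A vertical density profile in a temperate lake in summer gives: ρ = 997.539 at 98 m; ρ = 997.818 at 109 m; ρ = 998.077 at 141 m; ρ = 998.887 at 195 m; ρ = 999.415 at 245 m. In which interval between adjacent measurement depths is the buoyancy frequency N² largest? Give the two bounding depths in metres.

98–109 m

Compute the density gradient over each adjacent pair:
  98–109 m: Δρ/Δz = 0.279/11 = 0.025 kg m⁻⁴
  109–141 m: Δρ/Δz = 0.259/32 = 8.1 × 10⁻³ kg m⁻⁴
  141–195 m: Δρ/Δz = 0.810/54 = 0.015 kg m⁻⁴
  195–245 m: Δρ/Δz = 0.528/50 = 0.011 kg m⁻⁴
The largest gradient is in the 98–109 m interval — the pycnocline.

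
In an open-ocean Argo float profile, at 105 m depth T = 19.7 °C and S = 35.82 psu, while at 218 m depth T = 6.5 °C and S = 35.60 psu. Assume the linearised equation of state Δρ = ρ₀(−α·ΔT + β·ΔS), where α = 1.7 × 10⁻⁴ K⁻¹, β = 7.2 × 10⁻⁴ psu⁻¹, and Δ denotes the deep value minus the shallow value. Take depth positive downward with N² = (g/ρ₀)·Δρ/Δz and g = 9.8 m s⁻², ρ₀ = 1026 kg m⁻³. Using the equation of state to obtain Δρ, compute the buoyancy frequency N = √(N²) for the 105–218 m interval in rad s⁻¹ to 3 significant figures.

0.0134 rad s⁻¹

ΔT = -13.2 K, ΔS = -0.22 psu (deep − shallow).
Δρ/ρ₀ = −αΔT + βΔS = 2.244 × 10⁻³ − 1.584 × 10⁻⁴ = 2.0856 × 10⁻³, so Δρ ≈ 2.140 kg m⁻³.
N² = (g/ρ₀)·Δρ/Δz = g·(Δρ/ρ₀)/Δz = 9.8 × 2.0856 × 10⁻³ / 113 = 1.8088 × 10⁻⁴ s⁻².
N = √(1.8088 × 10⁻⁴) = 0.013449 rad s⁻¹ ≈ 0.0134 rad s⁻¹.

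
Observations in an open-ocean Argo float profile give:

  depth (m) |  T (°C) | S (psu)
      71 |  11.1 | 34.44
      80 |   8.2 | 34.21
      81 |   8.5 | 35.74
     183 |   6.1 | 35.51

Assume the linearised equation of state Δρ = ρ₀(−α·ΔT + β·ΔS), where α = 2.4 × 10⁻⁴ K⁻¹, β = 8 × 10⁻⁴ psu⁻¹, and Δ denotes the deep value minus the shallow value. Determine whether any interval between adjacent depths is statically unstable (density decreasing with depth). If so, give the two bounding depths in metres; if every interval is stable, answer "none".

none

Evaluate Δρ/ρ₀ = −αΔT + βΔS across each adjacent pair:
  71–80 m: −αΔT+βΔS = −(2.4 × 10⁻⁴)(-2.9)+(8 × 10⁻⁴)(-0.23) = 5.1 × 10⁻⁴ → stable
  80–81 m: −αΔT+βΔS = −(2.4 × 10⁻⁴)(+0.3)+(8 × 10⁻⁴)(+1.53) = 1.2 × 10⁻³ → stable
  81–183 m: −αΔT+βΔS = −(2.4 × 10⁻⁴)(-2.4)+(8 × 10⁻⁴)(-0.23) = 3.9 × 10⁻⁴ → stable
Every interval has Δρ > 0: the column is stably stratified throughout.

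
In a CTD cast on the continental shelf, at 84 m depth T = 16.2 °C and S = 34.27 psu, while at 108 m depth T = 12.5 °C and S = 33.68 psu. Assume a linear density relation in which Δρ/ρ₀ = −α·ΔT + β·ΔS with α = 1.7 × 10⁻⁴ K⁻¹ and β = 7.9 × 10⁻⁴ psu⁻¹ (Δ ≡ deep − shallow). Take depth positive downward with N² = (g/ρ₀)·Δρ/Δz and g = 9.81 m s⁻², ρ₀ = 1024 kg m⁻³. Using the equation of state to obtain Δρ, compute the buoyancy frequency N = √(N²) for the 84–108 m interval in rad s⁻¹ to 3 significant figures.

ΔT = -3.7 K, ΔS = -0.59 psu (deep − shallow).
Δρ/ρ₀ = −αΔT + βΔS = 6.29 × 10⁻⁴ − 4.661 × 10⁻⁴ = 1.629 × 10⁻⁴, so Δρ ≈ 0.1668 kg m⁻³.
N² = (g/ρ₀)·Δρ/Δz = g·(Δρ/ρ₀)/Δz = 9.81 × 1.629 × 10⁻⁴ / 24 = 6.6585 × 10⁻⁵ s⁻².
N = √(6.6585 × 10⁻⁵) = 8.1600 × 10⁻³ rad s⁻¹ ≈ 8.16 × 10⁻³ rad s⁻¹.

8.16 × 10⁻³ rad s⁻¹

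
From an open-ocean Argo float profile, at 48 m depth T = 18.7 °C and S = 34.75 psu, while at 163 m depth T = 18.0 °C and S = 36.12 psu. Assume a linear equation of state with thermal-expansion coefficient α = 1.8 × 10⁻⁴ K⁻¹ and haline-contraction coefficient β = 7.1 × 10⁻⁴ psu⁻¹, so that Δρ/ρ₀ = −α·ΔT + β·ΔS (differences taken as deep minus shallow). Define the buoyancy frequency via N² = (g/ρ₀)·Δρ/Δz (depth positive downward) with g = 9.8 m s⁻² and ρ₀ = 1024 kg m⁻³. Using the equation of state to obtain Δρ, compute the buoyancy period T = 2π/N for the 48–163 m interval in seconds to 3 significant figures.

649 s

ΔT = -0.7 K, ΔS = +1.37 psu (deep − shallow).
Δρ/ρ₀ = −αΔT + βΔS = 1.26 × 10⁻⁴ + 9.727 × 10⁻⁴ = 1.0987 × 10⁻³, so Δρ ≈ 1.125 kg m⁻³.
N² = (g/ρ₀)·Δρ/Δz = g·(Δρ/ρ₀)/Δz = 9.8 × 1.0987 × 10⁻³ / 115 = 9.3628 × 10⁻⁵ s⁻².
N = √(9.3628 × 10⁻⁵) = 9.6762 × 10⁻³ rad s⁻¹ → T = 2π/N = 649.34 s ≈ 649 s.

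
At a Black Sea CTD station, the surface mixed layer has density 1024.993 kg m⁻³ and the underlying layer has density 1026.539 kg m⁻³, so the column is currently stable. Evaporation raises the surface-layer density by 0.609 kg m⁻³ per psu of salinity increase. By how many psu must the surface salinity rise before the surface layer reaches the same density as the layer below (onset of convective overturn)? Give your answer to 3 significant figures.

2.54 psu

Density deficit of the surface layer: 1026.539 − 1024.993 = 1.546 kg m⁻³.
Required change = 1.546 / 0.609 = 2.54 psu.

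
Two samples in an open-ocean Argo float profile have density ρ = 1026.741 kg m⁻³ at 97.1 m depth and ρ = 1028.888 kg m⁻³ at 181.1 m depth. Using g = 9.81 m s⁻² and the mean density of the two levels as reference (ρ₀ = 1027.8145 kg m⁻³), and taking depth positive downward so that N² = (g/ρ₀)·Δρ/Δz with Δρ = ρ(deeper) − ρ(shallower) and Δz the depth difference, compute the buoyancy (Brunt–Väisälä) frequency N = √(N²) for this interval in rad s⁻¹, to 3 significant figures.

0.0156 rad s⁻¹

Δρ = 1028.888 − 1026.741 = 2.147 kg m⁻³ over Δz = 181.1 − 97.1 = 84 m.
N² = (9.81/1027.8145) × (2.147/84) = 2.4395 × 10⁻⁴ s⁻².
N = √(2.4395 × 10⁻⁴) = 0.015619 rad s⁻¹ ≈ 0.0156 rad s⁻¹.
Since Δρ > 0 the layer is stably stratified.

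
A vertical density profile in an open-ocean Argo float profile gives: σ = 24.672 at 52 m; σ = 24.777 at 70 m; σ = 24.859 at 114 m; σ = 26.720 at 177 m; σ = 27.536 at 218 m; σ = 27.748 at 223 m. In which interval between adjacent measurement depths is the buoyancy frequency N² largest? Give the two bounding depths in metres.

Compute the density gradient over each adjacent pair:
  52–70 m: Δρ/Δz = 0.105/18 = 5.8 × 10⁻³ kg m⁻⁴
  70–114 m: Δρ/Δz = 0.082/44 = 1.9 × 10⁻³ kg m⁻⁴
  114–177 m: Δρ/Δz = 1.861/63 = 0.030 kg m⁻⁴
  177–218 m: Δρ/Δz = 0.816/41 = 0.020 kg m⁻⁴
  218–223 m: Δρ/Δz = 0.212/5 = 0.042 kg m⁻⁴
The largest gradient is in the 218–223 m interval — the pycnocline.

218–223 m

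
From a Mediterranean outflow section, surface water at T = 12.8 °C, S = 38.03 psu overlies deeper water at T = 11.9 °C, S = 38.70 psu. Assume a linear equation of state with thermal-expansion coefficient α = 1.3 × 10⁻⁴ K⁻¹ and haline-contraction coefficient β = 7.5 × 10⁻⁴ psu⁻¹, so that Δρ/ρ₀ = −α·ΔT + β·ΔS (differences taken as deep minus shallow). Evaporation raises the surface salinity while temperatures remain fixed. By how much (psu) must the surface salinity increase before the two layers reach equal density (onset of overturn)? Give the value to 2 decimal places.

0.83 psu

Neutral buoyancy requires −α(T_deep − T_surf) + β(S_deep − S_surf′) = 0.
S_surf′ = S_deep − (α/β)·ΔT = 38.70 − (1.3 × 10⁻⁴/7.5 × 10⁻⁴)·(-0.9) = 38.8560 psu.
Increase required: 38.8560 − 38.03 = 0.8260 psu.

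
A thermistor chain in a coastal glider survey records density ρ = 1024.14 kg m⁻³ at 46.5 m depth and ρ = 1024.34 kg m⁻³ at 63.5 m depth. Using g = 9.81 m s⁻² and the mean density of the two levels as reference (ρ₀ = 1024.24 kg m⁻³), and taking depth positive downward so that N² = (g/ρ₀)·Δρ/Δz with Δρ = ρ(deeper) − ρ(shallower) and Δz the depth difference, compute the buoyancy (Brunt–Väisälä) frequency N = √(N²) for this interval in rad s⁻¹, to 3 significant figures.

Δρ = 1024.34 − 1024.14 = 0.20 kg m⁻³ over Δz = 63.5 − 46.5 = 17 m.
N² = (9.81/1024.24) × (0.20/17) = 1.1268 × 10⁻⁴ s⁻².
N = √(1.1268 × 10⁻⁴) = 0.010615 rad s⁻¹ ≈ 0.0106 rad s⁻¹.
A positive N² confirms static stability across the interval.

0.0106 rad s⁻¹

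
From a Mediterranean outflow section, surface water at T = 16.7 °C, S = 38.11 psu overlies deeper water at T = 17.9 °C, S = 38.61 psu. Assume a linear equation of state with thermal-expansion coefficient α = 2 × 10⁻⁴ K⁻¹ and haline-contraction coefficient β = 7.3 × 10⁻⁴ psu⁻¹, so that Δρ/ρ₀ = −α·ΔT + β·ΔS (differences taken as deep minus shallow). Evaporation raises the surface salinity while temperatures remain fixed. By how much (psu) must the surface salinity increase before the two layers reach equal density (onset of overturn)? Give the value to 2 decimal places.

Neutral buoyancy requires −α(T_deep − T_surf) + β(S_deep − S_surf′) = 0.
S_surf′ = S_deep − (α/β)·ΔT = 38.61 − (2 × 10⁻⁴/7.3 × 10⁻⁴)·(+1.2) = 38.2812 psu.
Increase required: 38.2812 − 38.11 = 0.1712 psu.

0.17 psu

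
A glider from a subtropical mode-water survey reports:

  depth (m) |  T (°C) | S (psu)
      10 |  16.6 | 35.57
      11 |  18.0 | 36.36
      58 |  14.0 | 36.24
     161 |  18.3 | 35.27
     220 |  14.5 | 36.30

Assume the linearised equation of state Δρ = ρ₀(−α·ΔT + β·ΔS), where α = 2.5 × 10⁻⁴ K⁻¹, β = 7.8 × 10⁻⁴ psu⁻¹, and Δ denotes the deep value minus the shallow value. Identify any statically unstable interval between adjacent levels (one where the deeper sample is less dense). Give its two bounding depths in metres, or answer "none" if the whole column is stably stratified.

Evaluate Δρ/ρ₀ = −αΔT + βΔS across each adjacent pair:
  10–11 m: −αΔT+βΔS = −(2.5 × 10⁻⁴)(+1.4)+(7.8 × 10⁻⁴)(+0.79) = 2.7 × 10⁻⁴ → stable
  11–58 m: −αΔT+βΔS = −(2.5 × 10⁻⁴)(-4.0)+(7.8 × 10⁻⁴)(-0.12) = 9.1 × 10⁻⁴ → stable
  58–161 m: −αΔT+βΔS = −(2.5 × 10⁻⁴)(+4.3)+(7.8 × 10⁻⁴)(-0.97) = -1.8 × 10⁻³ → UNSTABLE
  161–220 m: −αΔT+βΔS = −(2.5 × 10⁻⁴)(-3.8)+(7.8 × 10⁻⁴)(+1.03) = 1.8 × 10⁻³ → stable
The 58–161 m interval has Δρ < 0: lighter water underlies denser water.

58–161 m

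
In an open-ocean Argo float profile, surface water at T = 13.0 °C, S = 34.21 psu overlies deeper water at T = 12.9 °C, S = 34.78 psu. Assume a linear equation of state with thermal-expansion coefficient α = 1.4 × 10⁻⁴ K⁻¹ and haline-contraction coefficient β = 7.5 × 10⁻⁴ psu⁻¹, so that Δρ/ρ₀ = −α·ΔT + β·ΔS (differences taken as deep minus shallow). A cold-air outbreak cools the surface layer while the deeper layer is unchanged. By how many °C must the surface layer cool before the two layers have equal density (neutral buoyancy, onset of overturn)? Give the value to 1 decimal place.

3.2 °C

Neutral buoyancy requires Δρ = 0, i.e. −α(T_deep − T_surf′) + β(S_deep − S_surf) = 0.
T_surf′ = T_deep − (β/α)·ΔS = 12.9 − (7.5 × 10⁻⁴/1.4 × 10⁻⁴)·(+0.57) = 9.846 °C.
Cooling required: 13.0 − (9.846) = 3.154 °C.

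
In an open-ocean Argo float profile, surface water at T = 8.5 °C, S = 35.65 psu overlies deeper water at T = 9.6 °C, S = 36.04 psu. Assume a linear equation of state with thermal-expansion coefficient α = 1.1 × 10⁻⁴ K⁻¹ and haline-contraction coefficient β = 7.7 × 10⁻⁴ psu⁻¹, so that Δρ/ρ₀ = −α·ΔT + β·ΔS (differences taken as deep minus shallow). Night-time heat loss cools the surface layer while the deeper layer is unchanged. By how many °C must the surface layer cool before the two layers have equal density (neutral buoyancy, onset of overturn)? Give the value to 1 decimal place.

Neutral buoyancy requires Δρ = 0, i.e. −α(T_deep − T_surf′) + β(S_deep − S_surf) = 0.
T_surf′ = T_deep − (β/α)·ΔS = 9.6 − (7.7 × 10⁻⁴/1.1 × 10⁻⁴)·(+0.39) = 6.870 °C.
Cooling required: 8.5 − (6.870) = 1.630 °C.

1.6 °C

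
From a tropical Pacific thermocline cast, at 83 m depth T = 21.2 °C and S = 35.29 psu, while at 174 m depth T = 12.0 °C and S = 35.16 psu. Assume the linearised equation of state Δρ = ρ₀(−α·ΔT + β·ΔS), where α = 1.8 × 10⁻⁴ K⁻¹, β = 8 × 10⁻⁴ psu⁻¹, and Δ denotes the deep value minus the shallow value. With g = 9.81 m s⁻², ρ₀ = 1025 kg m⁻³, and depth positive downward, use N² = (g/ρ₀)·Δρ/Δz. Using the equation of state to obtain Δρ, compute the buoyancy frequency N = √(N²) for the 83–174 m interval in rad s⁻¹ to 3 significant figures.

ΔT = -9.2 K, ΔS = -0.13 psu (deep − shallow).
Δρ/ρ₀ = −αΔT + βΔS = 1.656 × 10⁻³ − 1.04 × 10⁻⁴ = 1.552 × 10⁻³, so Δρ ≈ 1.591 kg m⁻³.
N² = (g/ρ₀)·Δρ/Δz = g·(Δρ/ρ₀)/Δz = 9.81 × 1.552 × 10⁻³ / 91 = 1.6731 × 10⁻⁴ s⁻².
N = √(1.6731 × 10⁻⁴) = 0.012935 rad s⁻¹ ≈ 0.0129 rad s⁻¹.

0.0129 rad s⁻¹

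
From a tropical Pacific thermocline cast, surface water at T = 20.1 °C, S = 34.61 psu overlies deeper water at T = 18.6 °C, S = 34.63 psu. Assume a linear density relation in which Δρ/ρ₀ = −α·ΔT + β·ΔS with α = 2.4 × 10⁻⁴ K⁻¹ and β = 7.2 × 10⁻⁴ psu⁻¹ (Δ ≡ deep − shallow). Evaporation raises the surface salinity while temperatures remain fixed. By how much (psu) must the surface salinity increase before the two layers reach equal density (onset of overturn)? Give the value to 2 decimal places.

0.52 psu

Neutral buoyancy requires −α(T_deep − T_surf) + β(S_deep − S_surf′) = 0.
S_surf′ = S_deep − (α/β)·ΔT = 34.63 − (2.4 × 10⁻⁴/7.2 × 10⁻⁴)·(-1.5) = 35.1300 psu.
Increase required: 35.1300 − 34.61 = 0.5200 psu.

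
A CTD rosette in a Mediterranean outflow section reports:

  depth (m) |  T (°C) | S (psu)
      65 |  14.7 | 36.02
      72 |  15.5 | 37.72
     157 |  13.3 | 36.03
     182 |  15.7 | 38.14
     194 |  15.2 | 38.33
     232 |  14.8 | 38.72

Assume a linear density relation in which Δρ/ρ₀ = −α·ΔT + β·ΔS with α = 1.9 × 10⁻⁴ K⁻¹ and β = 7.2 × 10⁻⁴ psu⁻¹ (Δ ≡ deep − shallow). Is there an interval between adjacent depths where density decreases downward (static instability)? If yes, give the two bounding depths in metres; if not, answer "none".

72–157 m

Evaluate Δρ/ρ₀ = −αΔT + βΔS across each adjacent pair:
  65–72 m: −αΔT+βΔS = −(1.9 × 10⁻⁴)(+0.8)+(7.2 × 10⁻⁴)(+1.70) = 1.1 × 10⁻³ → stable
  72–157 m: −αΔT+βΔS = −(1.9 × 10⁻⁴)(-2.2)+(7.2 × 10⁻⁴)(-1.69) = -8.0 × 10⁻⁴ → UNSTABLE
  157–182 m: −αΔT+βΔS = −(1.9 × 10⁻⁴)(+2.4)+(7.2 × 10⁻⁴)(+2.11) = 1.1 × 10⁻³ → stable
  182–194 m: −αΔT+βΔS = −(1.9 × 10⁻⁴)(-0.5)+(7.2 × 10⁻⁴)(+0.19) = 2.3 × 10⁻⁴ → stable
  194–232 m: −αΔT+βΔS = −(1.9 × 10⁻⁴)(-0.4)+(7.2 × 10⁻⁴)(+0.39) = 3.6 × 10⁻⁴ → stable
The 72–157 m interval has Δρ < 0: lighter water underlies denser water.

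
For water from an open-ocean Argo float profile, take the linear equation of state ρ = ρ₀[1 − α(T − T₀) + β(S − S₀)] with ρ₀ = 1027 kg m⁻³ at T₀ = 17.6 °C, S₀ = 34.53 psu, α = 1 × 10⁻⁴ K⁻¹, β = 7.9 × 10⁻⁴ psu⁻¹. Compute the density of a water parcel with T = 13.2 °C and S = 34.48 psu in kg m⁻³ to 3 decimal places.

T − T₀ = -4.4 K, S − S₀ = -0.05 psu.
Bracket = 1 − α·(-4.4) + β·(-0.05) = 1 + (4.005 × 10⁻⁴) = 1.0004005.
ρ = 1027 × 1.0004005 = 1027.411 kg m⁻³.

1027.411 kg m⁻³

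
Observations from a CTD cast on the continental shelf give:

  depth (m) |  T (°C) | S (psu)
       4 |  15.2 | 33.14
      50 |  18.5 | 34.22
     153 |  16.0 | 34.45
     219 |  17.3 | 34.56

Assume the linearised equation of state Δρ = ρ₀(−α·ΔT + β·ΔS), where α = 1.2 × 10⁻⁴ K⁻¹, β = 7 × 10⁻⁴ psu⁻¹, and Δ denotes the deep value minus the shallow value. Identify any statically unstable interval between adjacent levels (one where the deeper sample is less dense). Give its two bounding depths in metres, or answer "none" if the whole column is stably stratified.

Evaluate Δρ/ρ₀ = −αΔT + βΔS across each adjacent pair:
  4–50 m: −αΔT+βΔS = −(1.2 × 10⁻⁴)(+3.3)+(7 × 10⁻⁴)(+1.08) = 3.6 × 10⁻⁴ → stable
  50–153 m: −αΔT+βΔS = −(1.2 × 10⁻⁴)(-2.5)+(7 × 10⁻⁴)(+0.23) = 4.6 × 10⁻⁴ → stable
  153–219 m: −αΔT+βΔS = −(1.2 × 10⁻⁴)(+1.3)+(7 × 10⁻⁴)(+0.11) = -7.9 × 10⁻⁵ → UNSTABLE
The 153–219 m interval has Δρ < 0: lighter water underlies denser water.

153–219 m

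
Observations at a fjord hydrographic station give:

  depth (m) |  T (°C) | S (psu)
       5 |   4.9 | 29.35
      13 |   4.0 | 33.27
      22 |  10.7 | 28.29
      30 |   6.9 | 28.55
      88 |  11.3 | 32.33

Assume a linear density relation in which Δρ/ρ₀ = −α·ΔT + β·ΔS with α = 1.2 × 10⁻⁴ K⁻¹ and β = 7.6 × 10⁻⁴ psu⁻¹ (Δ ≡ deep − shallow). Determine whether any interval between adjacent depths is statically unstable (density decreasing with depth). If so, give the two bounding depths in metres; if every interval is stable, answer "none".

13–22 m

Evaluate Δρ/ρ₀ = −αΔT + βΔS across each adjacent pair:
  5–13 m: −αΔT+βΔS = −(1.2 × 10⁻⁴)(-0.9)+(7.6 × 10⁻⁴)(+3.92) = 3.1 × 10⁻³ → stable
  13–22 m: −αΔT+βΔS = −(1.2 × 10⁻⁴)(+6.7)+(7.6 × 10⁻⁴)(-4.98) = -4.6 × 10⁻³ → UNSTABLE
  22–30 m: −αΔT+βΔS = −(1.2 × 10⁻⁴)(-3.8)+(7.6 × 10⁻⁴)(+0.26) = 6.5 × 10⁻⁴ → stable
  30–88 m: −αΔT+βΔS = −(1.2 × 10⁻⁴)(+4.4)+(7.6 × 10⁻⁴)(+3.78) = 2.3 × 10⁻³ → stable
The 13–22 m interval has Δρ < 0: lighter water underlies denser water.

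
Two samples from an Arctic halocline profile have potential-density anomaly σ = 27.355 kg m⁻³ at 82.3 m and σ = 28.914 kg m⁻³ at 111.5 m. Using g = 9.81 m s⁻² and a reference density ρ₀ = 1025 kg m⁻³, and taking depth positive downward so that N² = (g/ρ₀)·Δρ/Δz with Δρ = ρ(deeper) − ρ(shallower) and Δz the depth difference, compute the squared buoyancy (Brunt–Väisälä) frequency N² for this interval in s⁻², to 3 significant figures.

5.11 × 10⁻⁴ s⁻²

Δρ = 1028.914 − 1027.355 = 1.559 kg m⁻³ over Δz = 111.5 − 82.3 = 29.2 m.
N² = (9.81/1025) × (1.559/29.2) = 5.1099 × 10⁻⁴ s⁻² ≈ 5.11 × 10⁻⁴ s⁻².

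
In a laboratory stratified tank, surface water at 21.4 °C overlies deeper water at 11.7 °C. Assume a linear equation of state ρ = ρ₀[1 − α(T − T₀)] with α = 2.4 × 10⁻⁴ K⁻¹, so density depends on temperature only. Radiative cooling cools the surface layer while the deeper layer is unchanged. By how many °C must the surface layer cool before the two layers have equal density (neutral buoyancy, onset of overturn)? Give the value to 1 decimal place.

With temperature the only control, equal density requires T_surf′ = T_deep.
T_surf′ = 11.7 °C.
Cooling required: 21.4 − 11.7 = 9.7 °C.

9.7 °C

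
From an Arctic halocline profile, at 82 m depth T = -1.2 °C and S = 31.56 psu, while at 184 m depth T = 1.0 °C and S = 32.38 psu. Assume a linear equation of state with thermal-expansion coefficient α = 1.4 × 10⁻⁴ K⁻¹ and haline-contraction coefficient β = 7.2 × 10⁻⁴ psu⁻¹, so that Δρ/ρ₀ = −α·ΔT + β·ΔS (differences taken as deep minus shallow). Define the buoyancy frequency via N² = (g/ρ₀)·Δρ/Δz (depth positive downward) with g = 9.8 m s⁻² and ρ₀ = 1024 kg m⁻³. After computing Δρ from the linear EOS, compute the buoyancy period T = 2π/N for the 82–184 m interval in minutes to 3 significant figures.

ΔT = +2.2 K, ΔS = +0.82 psu (deep − shallow).
Δρ/ρ₀ = −αΔT + βΔS = -3.08 × 10⁻⁴ + 5.904 × 10⁻⁴ = 2.824 × 10⁻⁴, so Δρ ≈ 0.2892 kg m⁻³.
N² = (g/ρ₀)·Δρ/Δz = g·(Δρ/ρ₀)/Δz = 9.8 × 2.824 × 10⁻⁴ / 102 = 2.7133 × 10⁻⁵ s⁻².
N = √(2.7133 × 10⁻⁵) = 5.2089 × 10⁻³ rad s⁻¹ → T = 2π/N = 1.2062 × 10³ s = 20.103 min ≈ 20.1 min.

20.1 min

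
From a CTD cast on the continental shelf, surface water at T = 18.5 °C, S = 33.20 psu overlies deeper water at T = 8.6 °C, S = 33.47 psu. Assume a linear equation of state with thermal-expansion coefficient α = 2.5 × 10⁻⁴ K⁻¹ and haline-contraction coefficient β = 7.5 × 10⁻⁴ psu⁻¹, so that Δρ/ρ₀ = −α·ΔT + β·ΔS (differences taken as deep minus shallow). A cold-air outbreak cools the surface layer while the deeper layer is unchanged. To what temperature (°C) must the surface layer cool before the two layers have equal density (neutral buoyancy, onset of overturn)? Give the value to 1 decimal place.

Neutral buoyancy requires Δρ = 0, i.e. −α(T_deep − T_surf′) + β(S_deep − S_surf) = 0.
T_surf′ = T_deep − (β/α)·ΔS = 8.6 − (7.5 × 10⁻⁴/2.5 × 10⁻⁴)·(+0.27) = 7.790 °C.
Cooling required: 18.5 − (7.790) = 10.710 °C.

7.8 °C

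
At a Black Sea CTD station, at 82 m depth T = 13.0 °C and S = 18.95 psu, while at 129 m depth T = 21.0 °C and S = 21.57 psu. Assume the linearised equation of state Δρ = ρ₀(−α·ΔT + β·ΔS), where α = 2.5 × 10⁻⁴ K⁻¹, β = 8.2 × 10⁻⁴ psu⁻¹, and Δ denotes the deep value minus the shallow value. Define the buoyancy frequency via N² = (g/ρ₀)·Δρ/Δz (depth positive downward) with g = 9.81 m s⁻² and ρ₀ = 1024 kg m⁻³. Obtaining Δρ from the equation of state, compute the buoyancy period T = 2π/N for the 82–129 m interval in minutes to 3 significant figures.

ΔT = +8.0 K, ΔS = +2.62 psu (deep − shallow).
Δρ/ρ₀ = −αΔT + βΔS = -2.00 × 10⁻³ + 2.1484 × 10⁻³ = 1.484 × 10⁻⁴, so Δρ ≈ 0.1520 kg m⁻³.
N² = (g/ρ₀)·Δρ/Δz = g·(Δρ/ρ₀)/Δz = 9.81 × 1.484 × 10⁻⁴ / 47 = 3.0975 × 10⁻⁵ s⁻².
N = √(3.0975 × 10⁻⁵) = 5.5655 × 10⁻³ rad s⁻¹ → T = 2π/N = 1.1290 × 10³ s = 18.817 min ≈ 18.8 min.

18.8 min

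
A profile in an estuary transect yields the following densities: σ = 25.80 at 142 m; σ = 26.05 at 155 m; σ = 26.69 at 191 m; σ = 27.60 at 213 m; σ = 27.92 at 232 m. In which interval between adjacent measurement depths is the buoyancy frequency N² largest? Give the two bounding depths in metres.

191–213 m

Compute the density gradient over each adjacent pair:
  142–155 m: Δρ/Δz = 0.25/13 = 0.019 kg m⁻⁴
  155–191 m: Δρ/Δz = 0.64/36 = 0.018 kg m⁻⁴
  191–213 m: Δρ/Δz = 0.91/22 = 0.041 kg m⁻⁴
  213–232 m: Δρ/Δz = 0.32/19 = 0.017 kg m⁻⁴
The largest gradient is in the 191–213 m interval — the pycnocline.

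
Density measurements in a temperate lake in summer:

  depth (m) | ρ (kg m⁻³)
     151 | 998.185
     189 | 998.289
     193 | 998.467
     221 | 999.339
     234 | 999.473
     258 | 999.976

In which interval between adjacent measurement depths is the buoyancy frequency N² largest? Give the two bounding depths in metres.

Compute the density gradient over each adjacent pair:
  151–189 m: Δρ/Δz = 0.104/38 = 2.7 × 10⁻³ kg m⁻⁴
  189–193 m: Δρ/Δz = 0.178/4 = 0.044 kg m⁻⁴
  193–221 m: Δρ/Δz = 0.872/28 = 0.031 kg m⁻⁴
  221–234 m: Δρ/Δz = 0.134/13 = 0.010 kg m⁻⁴
  234–258 m: Δρ/Δz = 0.503/24 = 0.021 kg m⁻⁴
The largest gradient is in the 189–193 m interval — the pycnocline.

189–193 m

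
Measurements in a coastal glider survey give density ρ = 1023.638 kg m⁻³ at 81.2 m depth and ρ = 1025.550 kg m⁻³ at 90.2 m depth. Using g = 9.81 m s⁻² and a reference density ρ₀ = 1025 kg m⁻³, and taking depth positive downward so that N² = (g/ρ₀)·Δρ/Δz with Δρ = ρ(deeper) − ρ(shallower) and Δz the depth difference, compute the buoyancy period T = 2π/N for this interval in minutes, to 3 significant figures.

2.32 min

Δρ = 1025.550 − 1023.638 = 1.912 kg m⁻³ over Δz = 90.2 − 81.2 = 9 m.
N² = (9.81/1025) × (1.912/9) = 2.0332 × 10⁻³ s⁻².
N = √(2.0332 × 10⁻³) = 0.045091 rad s⁻¹, so T = 2π/N = 139.34 s = 2.3223 min ≈ 2.32 min.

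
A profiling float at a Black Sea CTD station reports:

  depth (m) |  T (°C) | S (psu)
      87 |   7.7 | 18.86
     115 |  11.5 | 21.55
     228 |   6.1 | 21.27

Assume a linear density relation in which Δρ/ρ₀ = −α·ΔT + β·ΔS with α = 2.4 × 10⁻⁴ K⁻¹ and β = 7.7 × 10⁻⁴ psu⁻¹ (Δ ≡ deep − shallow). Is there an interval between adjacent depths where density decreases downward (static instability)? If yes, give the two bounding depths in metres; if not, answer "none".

Evaluate Δρ/ρ₀ = −αΔT + βΔS across each adjacent pair:
  87–115 m: −αΔT+βΔS = −(2.4 × 10⁻⁴)(+3.8)+(7.7 × 10⁻⁴)(+2.69) = 1.2 × 10⁻³ → stable
  115–228 m: −αΔT+βΔS = −(2.4 × 10⁻⁴)(-5.4)+(7.7 × 10⁻⁴)(-0.28) = 1.1 × 10⁻³ → stable
Every interval has Δρ > 0: the column is stably stratified throughout.

none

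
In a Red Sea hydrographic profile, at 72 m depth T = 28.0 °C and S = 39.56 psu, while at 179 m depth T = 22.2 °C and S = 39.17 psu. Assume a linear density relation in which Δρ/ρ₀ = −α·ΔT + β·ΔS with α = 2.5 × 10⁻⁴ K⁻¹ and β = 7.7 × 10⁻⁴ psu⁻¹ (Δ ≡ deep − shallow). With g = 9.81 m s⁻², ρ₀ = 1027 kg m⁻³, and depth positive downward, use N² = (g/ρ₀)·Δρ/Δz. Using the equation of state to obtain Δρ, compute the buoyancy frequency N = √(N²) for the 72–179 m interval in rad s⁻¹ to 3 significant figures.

0.0103 rad s⁻¹

ΔT = -5.8 K, ΔS = -0.39 psu (deep − shallow).
Δρ/ρ₀ = −αΔT + βΔS = 1.45 × 10⁻³ − 3.003 × 10⁻⁴ = 1.1497 × 10⁻³, so Δρ ≈ 1.181 kg m⁻³.
N² = (g/ρ₀)·Δρ/Δz = g·(Δρ/ρ₀)/Δz = 9.81 × 1.1497 × 10⁻³ / 107 = 1.0541 × 10⁻⁴ s⁻².
N = √(1.0541 × 10⁻⁴) = 0.010267 rad s⁻¹ ≈ 0.0103 rad s⁻¹.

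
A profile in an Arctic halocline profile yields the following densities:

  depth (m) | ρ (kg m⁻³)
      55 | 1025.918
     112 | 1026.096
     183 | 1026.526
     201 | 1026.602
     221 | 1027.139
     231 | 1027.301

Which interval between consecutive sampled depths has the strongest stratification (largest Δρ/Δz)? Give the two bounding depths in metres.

201–221 m

Compute the density gradient over each adjacent pair:
  55–112 m: Δρ/Δz = 0.178/57 = 3.1 × 10⁻³ kg m⁻⁴
  112–183 m: Δρ/Δz = 0.430/71 = 6.1 × 10⁻³ kg m⁻⁴
  183–201 m: Δρ/Δz = 0.076/18 = 4.2 × 10⁻³ kg m⁻⁴
  201–221 m: Δρ/Δz = 0.537/20 = 0.027 kg m⁻⁴
  221–231 m: Δρ/Δz = 0.162/10 = 0.016 kg m⁻⁴
The largest gradient is in the 201–221 m interval — the pycnocline.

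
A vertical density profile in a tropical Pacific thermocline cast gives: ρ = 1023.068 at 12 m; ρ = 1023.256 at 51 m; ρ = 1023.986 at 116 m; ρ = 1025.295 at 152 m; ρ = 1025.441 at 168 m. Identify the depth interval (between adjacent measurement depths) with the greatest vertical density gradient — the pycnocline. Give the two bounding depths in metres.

Compute the density gradient over each adjacent pair:
  12–51 m: Δρ/Δz = 0.188/39 = 4.8 × 10⁻³ kg m⁻⁴
  51–116 m: Δρ/Δz = 0.730/65 = 0.011 kg m⁻⁴
  116–152 m: Δρ/Δz = 1.309/36 = 0.036 kg m⁻⁴
  152–168 m: Δρ/Δz = 0.146/16 = 9.1 × 10⁻³ kg m⁻⁴
The largest gradient is in the 116–152 m interval — the pycnocline.

116–152 m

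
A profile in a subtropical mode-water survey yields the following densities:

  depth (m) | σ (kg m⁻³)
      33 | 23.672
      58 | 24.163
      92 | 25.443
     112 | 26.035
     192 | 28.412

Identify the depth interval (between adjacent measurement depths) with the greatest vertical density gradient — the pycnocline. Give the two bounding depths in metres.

58–92 m

Compute the density gradient over each adjacent pair:
  33–58 m: Δρ/Δz = 0.491/25 = 0.020 kg m⁻⁴
  58–92 m: Δρ/Δz = 1.280/34 = 0.038 kg m⁻⁴
  92–112 m: Δρ/Δz = 0.592/20 = 0.030 kg m⁻⁴
  112–192 m: Δρ/Δz = 2.377/80 = 0.030 kg m⁻⁴
The largest gradient is in the 58–92 m interval — the pycnocline.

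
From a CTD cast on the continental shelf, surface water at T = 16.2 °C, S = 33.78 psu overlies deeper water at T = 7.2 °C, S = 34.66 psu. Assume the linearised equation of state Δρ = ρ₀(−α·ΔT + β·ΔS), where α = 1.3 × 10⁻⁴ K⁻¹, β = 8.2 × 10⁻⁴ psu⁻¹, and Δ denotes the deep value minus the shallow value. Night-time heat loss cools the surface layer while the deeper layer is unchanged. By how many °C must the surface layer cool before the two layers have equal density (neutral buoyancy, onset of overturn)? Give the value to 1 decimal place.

Neutral buoyancy requires Δρ = 0, i.e. −α(T_deep − T_surf′) + β(S_deep − S_surf) = 0.
T_surf′ = T_deep − (β/α)·ΔS = 7.2 − (8.2 × 10⁻⁴/1.3 × 10⁻⁴)·(+0.88) = 1.649 °C.
Cooling required: 16.2 − (1.649) = 14.551 °C.

14.6 °C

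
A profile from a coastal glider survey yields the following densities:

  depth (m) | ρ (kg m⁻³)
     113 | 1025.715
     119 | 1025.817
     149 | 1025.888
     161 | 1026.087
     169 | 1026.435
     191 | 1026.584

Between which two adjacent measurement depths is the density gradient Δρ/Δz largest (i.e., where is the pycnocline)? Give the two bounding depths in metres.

161–169 m

Compute the density gradient over each adjacent pair:
  113–119 m: Δρ/Δz = 0.102/6 = 0.017 kg m⁻⁴
  119–149 m: Δρ/Δz = 0.071/30 = 2.4 × 10⁻³ kg m⁻⁴
  149–161 m: Δρ/Δz = 0.199/12 = 0.017 kg m⁻⁴
  161–169 m: Δρ/Δz = 0.348/8 = 0.043 kg m⁻⁴
  169–191 m: Δρ/Δz = 0.149/22 = 6.8 × 10⁻³ kg m⁻⁴
The largest gradient is in the 161–169 m interval — the pycnocline.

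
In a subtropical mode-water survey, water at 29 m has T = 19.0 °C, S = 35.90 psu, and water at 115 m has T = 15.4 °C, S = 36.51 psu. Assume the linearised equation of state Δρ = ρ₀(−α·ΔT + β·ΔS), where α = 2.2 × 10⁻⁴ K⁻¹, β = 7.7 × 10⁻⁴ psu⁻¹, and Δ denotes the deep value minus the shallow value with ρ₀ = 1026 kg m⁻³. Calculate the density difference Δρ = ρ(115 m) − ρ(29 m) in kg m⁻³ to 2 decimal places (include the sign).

ΔT = -3.6 K, ΔS = +0.61 psu (deep − shallow).
Δρ/ρ₀ = −(2.2 × 10⁻⁴)(-3.6) + (7.7 × 10⁻⁴)(+0.61) = 1.2617 × 10⁻³.
Δρ = 1026 × (1.2617 × 10⁻³) = +1.29 kg m⁻³.
Positive Δρ: denser below, stable.

+1.29 kg m⁻³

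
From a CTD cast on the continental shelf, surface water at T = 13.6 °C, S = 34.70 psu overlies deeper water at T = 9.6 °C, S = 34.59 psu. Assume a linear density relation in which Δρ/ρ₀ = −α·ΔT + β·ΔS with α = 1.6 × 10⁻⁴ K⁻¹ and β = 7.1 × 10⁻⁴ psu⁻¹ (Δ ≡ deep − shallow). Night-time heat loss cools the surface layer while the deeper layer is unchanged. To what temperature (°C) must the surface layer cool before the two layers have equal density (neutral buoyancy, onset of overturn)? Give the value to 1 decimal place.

10.1 °C

Neutral buoyancy requires Δρ = 0, i.e. −α(T_deep − T_surf′) + β(S_deep − S_surf) = 0.
T_surf′ = T_deep − (β/α)·ΔS = 9.6 − (7.1 × 10⁻⁴/1.6 × 10⁻⁴)·(-0.11) = 10.088 °C.
Cooling required: 13.6 − (10.088) = 3.512 °C.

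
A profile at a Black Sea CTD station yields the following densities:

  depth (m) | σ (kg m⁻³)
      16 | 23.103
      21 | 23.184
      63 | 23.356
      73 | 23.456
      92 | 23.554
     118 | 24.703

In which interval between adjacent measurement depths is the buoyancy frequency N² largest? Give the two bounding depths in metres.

Compute the density gradient over each adjacent pair:
  16–21 m: Δρ/Δz = 0.081/5 = 0.016 kg m⁻⁴
  21–63 m: Δρ/Δz = 0.172/42 = 4.1 × 10⁻³ kg m⁻⁴
  63–73 m: Δρ/Δz = 0.100/10 = 0.010 kg m⁻⁴
  73–92 m: Δρ/Δz = 0.098/19 = 5.2 × 10⁻³ kg m⁻⁴
  92–118 m: Δρ/Δz = 1.149/26 = 0.044 kg m⁻⁴
The largest gradient is in the 92–118 m interval — the pycnocline.

92–118 m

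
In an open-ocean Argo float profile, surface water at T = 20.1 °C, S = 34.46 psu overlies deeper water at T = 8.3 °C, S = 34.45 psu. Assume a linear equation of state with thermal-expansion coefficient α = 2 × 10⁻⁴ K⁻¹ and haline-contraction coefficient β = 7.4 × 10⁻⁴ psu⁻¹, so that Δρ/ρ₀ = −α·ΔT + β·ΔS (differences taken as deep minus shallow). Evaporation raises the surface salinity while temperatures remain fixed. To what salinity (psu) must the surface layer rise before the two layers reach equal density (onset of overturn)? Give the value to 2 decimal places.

Neutral buoyancy requires −α(T_deep − T_surf) + β(S_deep − S_surf′) = 0.
S_surf′ = S_deep − (α/β)·ΔT = 34.45 − (2 × 10⁻⁴/7.4 × 10⁻⁴)·(-11.8) = 37.6392 psu.
Increase required: 37.6392 − 34.46 = 3.1792 psu.

37.64 psu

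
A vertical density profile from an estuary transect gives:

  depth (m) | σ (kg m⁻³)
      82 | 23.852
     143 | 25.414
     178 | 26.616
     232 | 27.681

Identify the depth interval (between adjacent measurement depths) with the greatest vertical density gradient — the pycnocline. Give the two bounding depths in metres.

143–178 m

Compute the density gradient over each adjacent pair:
  82–143 m: Δρ/Δz = 1.562/61 = 0.026 kg m⁻⁴
  143–178 m: Δρ/Δz = 1.202/35 = 0.034 kg m⁻⁴
  178–232 m: Δρ/Δz = 1.065/54 = 0.020 kg m⁻⁴
The largest gradient is in the 143–178 m interval — the pycnocline.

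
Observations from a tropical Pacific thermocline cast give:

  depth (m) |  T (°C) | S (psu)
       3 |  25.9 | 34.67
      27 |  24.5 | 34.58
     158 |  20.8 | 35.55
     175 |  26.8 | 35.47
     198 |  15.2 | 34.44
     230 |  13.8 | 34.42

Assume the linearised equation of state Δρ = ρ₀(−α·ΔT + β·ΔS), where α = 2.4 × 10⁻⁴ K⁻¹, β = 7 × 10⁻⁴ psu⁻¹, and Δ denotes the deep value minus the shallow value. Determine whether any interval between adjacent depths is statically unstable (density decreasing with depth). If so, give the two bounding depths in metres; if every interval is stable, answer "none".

158–175 m

Evaluate Δρ/ρ₀ = −αΔT + βΔS across each adjacent pair:
  3–27 m: −αΔT+βΔS = −(2.4 × 10⁻⁴)(-1.4)+(7 × 10⁻⁴)(-0.09) = 2.7 × 10⁻⁴ → stable
  27–158 m: −αΔT+βΔS = −(2.4 × 10⁻⁴)(-3.7)+(7 × 10⁻⁴)(+0.97) = 1.6 × 10⁻³ → stable
  158–175 m: −αΔT+βΔS = −(2.4 × 10⁻⁴)(+6.0)+(7 × 10⁻⁴)(-0.08) = -1.5 × 10⁻³ → UNSTABLE
  175–198 m: −αΔT+βΔS = −(2.4 × 10⁻⁴)(-11.6)+(7 × 10⁻⁴)(-1.03) = 2.1 × 10⁻³ → stable
  198–230 m: −αΔT+βΔS = −(2.4 × 10⁻⁴)(-1.4)+(7 × 10⁻⁴)(-0.02) = 3.2 × 10⁻⁴ → stable
The 158–175 m interval has Δρ < 0: lighter water underlies denser water.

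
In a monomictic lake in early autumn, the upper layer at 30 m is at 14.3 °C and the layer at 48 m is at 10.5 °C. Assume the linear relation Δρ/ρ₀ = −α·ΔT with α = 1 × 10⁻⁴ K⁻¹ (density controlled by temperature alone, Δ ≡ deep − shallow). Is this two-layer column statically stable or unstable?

ΔT = 10.5 − 14.3 = -3.8 K, so Δρ/ρ₀ = −αΔT = 3.80 × 10⁻⁴.
Δρ/ρ₀ > 0, so Δρ > 0: deeper water is denser → statically stable.

stable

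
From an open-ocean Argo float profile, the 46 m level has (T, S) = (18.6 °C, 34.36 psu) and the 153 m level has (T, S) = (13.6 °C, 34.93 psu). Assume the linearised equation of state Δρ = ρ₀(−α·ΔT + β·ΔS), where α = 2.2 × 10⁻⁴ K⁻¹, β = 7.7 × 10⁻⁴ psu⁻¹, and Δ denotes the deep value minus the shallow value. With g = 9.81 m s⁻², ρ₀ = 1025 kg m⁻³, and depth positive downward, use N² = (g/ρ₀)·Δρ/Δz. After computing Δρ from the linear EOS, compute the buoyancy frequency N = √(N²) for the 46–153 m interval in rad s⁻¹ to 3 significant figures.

0.0119 rad s⁻¹

ΔT = -5.0 K, ΔS = +0.57 psu (deep − shallow).
Δρ/ρ₀ = −αΔT + βΔS = 1.10 × 10⁻³ + 4.389 × 10⁻⁴ = 1.5389 × 10⁻³, so Δρ ≈ 1.577 kg m⁻³.
N² = (g/ρ₀)·Δρ/Δz = g·(Δρ/ρ₀)/Δz = 9.81 × 1.5389 × 10⁻³ / 107 = 1.4109 × 10⁻⁴ s⁻².
N = √(1.4109 × 10⁻⁴) = 0.011878 rad s⁻¹ ≈ 0.0119 rad s⁻¹.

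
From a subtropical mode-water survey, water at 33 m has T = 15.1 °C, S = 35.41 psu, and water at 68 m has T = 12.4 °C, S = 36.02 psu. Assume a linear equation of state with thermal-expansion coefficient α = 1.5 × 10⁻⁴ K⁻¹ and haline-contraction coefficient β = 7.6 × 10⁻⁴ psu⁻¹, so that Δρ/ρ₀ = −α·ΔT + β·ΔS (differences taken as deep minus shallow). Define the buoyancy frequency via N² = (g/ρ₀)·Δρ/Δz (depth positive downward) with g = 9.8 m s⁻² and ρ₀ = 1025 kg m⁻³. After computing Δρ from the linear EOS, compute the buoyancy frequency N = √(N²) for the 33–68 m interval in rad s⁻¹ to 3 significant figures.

ΔT = -2.7 K, ΔS = +0.61 psu (deep − shallow).
Δρ/ρ₀ = −αΔT + βΔS = 4.05 × 10⁻⁴ + 4.636 × 10⁻⁴ = 8.686 × 10⁻⁴, so Δρ ≈ 0.8903 kg m⁻³.
N² = (g/ρ₀)·Δρ/Δz = g·(Δρ/ρ₀)/Δz = 9.8 × 8.686 × 10⁻⁴ / 35 = 2.4321 × 10⁻⁴ s⁻².
N = √(2.4321 × 10⁻⁴) = 0.015595 rad s⁻¹ ≈ 0.0156 rad s⁻¹.

0.0156 rad s⁻¹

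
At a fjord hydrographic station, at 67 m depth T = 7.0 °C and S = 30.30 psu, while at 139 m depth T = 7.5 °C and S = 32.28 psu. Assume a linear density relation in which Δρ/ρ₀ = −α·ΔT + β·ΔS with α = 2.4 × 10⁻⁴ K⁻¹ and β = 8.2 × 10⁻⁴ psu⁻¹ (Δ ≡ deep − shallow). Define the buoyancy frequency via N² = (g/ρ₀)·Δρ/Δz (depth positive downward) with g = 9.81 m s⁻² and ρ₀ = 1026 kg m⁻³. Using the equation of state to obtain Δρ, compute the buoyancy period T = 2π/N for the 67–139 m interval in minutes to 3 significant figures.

7.32 min

ΔT = +0.5 K, ΔS = +1.98 psu (deep − shallow).
Δρ/ρ₀ = −αΔT + βΔS = -1.20 × 10⁻⁴ + 1.6236 × 10⁻³ = 1.5036 × 10⁻³, so Δρ ≈ 1.543 kg m⁻³.
N² = (g/ρ₀)·Δρ/Δz = g·(Δρ/ρ₀)/Δz = 9.81 × 1.5036 × 10⁻³ / 72 = 2.0487 × 10⁻⁴ s⁻².
N = √(2.0487 × 10⁻⁴) = 0.014313 rad s⁻¹ → T = 2π/N = 438.98 s = 7.3163 min ≈ 7.32 min.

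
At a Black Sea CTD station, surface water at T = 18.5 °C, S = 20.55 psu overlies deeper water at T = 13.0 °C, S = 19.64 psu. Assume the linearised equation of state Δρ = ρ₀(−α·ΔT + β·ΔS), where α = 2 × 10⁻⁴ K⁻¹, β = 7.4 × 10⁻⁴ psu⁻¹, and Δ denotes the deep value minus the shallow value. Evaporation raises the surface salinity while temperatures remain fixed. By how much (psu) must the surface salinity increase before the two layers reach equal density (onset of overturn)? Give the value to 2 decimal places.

Neutral buoyancy requires −α(T_deep − T_surf) + β(S_deep − S_surf′) = 0.
S_surf′ = S_deep − (α/β)·ΔT = 19.64 − (2 × 10⁻⁴/7.4 × 10⁻⁴)·(-5.5) = 21.1265 psu.
Increase required: 21.1265 − 20.55 = 0.5765 psu.

0.58 psu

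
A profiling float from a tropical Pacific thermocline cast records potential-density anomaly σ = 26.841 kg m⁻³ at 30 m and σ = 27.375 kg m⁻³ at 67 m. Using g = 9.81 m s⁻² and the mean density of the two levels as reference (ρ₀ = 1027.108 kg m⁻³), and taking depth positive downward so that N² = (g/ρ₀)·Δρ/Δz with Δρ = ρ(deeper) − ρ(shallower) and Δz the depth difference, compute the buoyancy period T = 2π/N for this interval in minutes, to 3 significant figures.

Δρ = 1027.375 − 1026.841 = 0.534 kg m⁻³ over Δz = 67 − 30 = 37 m.
N² = (9.81/1027.108) × (0.534/37) = 1.3785 × 10⁻⁴ s⁻².
N = √(1.3785 × 10⁻⁴) = 0.011741 rad s⁻¹, so T = 2π/N = 535.15 s = 8.9192 min ≈ 8.92 min.

8.92 min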